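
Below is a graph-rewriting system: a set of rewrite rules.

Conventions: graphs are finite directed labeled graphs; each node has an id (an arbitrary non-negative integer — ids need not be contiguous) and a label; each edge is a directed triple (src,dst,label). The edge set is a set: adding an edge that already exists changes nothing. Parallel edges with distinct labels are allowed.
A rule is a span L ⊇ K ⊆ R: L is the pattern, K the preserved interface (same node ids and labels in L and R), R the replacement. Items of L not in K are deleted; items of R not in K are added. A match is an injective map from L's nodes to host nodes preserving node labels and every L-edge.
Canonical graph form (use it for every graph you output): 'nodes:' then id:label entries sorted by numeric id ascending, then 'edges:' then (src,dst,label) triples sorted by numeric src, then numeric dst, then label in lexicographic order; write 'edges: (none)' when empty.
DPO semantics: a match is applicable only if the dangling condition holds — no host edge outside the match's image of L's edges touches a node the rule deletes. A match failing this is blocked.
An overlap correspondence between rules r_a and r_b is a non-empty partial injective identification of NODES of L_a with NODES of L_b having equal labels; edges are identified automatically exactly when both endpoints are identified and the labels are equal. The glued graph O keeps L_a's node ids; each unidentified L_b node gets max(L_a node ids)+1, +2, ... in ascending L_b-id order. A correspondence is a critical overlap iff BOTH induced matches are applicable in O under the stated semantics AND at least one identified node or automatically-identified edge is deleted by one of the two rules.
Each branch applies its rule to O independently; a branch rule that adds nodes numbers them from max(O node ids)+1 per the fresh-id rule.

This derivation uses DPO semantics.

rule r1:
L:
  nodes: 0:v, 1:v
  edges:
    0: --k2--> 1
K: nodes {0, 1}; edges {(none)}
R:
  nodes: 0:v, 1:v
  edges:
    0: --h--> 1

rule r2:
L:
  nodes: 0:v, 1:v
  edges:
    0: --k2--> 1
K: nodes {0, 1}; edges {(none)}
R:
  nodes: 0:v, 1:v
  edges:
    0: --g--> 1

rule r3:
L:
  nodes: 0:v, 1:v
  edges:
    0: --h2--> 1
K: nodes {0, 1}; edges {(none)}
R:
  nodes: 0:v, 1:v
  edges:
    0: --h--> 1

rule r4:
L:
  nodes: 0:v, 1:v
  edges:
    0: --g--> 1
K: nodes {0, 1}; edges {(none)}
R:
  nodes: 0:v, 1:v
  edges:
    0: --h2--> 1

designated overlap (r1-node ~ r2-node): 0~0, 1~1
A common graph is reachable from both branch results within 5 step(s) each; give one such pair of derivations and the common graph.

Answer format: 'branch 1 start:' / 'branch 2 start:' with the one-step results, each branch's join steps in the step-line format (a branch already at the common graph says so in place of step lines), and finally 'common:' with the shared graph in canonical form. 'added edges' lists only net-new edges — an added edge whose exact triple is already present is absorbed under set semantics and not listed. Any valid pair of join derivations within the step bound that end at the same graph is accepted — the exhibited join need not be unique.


branch 1 start:
nodes: 0:v, 1:v
edges: (0,1,h)
branch 2 start:
nodes: 0:v, 1:v
edges: (0,1,g)
branch 1: already at the common graph (0 steps)
branch 2 step 1: rule r4; match: 0->0, 1->1; deleted nodes (none); deleted edges (0,1,g); added nodes (none); added edges (0,1,h2); result: nodes: 0:v, 1:v edges: (0,1,h2)
branch 2 step 2: rule r3; match: 0->0, 1->1; deleted nodes (none); deleted edges (0,1,h2); added nodes (none); added edges (0,1,h); result: nodes: 0:v, 1:v edges: (0,1,h)
common:
nodes: 0:v, 1:v
edges: (0,1,h)


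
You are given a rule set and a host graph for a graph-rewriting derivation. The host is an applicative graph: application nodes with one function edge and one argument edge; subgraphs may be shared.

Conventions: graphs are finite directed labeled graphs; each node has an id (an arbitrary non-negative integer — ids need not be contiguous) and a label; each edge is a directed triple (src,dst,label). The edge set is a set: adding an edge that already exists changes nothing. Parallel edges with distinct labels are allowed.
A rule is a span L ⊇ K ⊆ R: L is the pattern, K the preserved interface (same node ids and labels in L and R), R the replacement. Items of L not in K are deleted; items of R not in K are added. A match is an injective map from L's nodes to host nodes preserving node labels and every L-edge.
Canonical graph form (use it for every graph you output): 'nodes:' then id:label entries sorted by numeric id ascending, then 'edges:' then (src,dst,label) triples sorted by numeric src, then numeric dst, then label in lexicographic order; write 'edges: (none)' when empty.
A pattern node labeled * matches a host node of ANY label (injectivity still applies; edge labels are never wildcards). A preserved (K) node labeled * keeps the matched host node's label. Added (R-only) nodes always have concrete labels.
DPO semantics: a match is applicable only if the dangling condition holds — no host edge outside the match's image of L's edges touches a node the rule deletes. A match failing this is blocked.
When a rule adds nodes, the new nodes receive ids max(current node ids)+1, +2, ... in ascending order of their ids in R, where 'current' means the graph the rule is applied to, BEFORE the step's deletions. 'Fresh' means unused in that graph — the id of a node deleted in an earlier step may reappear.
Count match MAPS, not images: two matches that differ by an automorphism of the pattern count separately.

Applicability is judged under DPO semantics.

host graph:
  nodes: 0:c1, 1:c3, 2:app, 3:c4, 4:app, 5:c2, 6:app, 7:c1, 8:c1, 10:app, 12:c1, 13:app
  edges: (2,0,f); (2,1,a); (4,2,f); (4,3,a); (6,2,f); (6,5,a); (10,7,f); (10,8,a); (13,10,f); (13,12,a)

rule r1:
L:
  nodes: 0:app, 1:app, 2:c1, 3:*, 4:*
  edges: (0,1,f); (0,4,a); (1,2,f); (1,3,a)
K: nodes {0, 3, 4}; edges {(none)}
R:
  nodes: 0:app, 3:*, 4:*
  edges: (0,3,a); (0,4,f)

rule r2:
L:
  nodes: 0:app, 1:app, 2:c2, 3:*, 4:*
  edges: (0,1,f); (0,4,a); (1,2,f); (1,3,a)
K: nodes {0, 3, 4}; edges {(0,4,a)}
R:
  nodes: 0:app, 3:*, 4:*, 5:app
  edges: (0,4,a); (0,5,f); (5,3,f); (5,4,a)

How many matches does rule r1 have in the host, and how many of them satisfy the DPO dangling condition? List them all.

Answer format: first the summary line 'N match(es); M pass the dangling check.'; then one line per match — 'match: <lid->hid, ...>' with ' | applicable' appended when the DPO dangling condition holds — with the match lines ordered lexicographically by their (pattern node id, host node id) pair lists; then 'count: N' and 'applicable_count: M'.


3 match(es); 1 pass the dangling check.
match: 0->4, 1->2, 2->0, 3->1, 4->3
match: 0->6, 1->2, 2->0, 3->1, 4->5
match: 0->13, 1->10, 2->7, 3->8, 4->12 | applicable
count: 3
applicable_count: 1


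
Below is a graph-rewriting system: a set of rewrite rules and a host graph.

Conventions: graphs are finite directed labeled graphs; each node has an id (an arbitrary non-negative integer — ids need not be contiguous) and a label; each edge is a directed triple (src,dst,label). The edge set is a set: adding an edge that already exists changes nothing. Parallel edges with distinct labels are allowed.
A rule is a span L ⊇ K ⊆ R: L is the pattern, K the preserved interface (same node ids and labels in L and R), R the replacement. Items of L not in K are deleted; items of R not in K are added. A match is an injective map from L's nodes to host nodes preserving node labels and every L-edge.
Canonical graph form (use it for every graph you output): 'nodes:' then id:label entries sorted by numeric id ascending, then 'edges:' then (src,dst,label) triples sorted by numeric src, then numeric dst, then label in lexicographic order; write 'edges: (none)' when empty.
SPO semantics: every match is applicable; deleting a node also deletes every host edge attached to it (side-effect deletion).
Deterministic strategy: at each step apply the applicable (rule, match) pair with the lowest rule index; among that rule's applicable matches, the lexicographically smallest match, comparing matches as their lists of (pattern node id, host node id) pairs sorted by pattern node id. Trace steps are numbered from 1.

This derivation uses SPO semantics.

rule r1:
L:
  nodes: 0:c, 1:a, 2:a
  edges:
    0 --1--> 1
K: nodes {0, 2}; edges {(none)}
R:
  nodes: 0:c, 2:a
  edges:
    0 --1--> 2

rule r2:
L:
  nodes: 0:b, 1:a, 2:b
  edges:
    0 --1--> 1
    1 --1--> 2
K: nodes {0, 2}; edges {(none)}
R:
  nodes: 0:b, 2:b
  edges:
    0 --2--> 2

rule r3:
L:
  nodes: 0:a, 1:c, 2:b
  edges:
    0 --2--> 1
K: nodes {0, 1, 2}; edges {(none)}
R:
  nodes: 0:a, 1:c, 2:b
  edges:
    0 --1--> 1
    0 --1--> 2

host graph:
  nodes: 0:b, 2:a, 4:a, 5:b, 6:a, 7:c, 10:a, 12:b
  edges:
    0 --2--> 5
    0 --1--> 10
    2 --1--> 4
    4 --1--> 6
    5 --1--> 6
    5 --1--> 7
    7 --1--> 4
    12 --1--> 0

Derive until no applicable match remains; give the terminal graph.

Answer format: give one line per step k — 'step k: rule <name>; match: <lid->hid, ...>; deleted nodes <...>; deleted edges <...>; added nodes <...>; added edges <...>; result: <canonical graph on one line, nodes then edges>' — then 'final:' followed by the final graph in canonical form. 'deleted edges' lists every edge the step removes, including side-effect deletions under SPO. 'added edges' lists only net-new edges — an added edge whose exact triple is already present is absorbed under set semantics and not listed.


step 1: rule r1; match: 0->7, 1->4, 2->2; deleted nodes 4; deleted edges (2,4,1); (4,6,1); (7,4,1); added nodes (none); added edges (7,2,1); result: nodes: 0:b, 2:a, 5:b, 6:a, 7:c, 10:a, 12:b edges: (0,5,2); (0,10,1); (5,6,1); (5,7,1); (7,2,1); (12,0,1)
step 2: rule r1; match: 0->7, 1->2, 2->6; deleted nodes 2; deleted edges (7,2,1); added nodes (none); added edges (7,6,1); result: nodes: 0:b, 5:b, 6:a, 7:c, 10:a, 12:b edges: (0,5,2); (0,10,1); (5,6,1); (5,7,1); (7,6,1); (12,0,1)
step 3: rule r1; match: 0->7, 1->6, 2->10; deleted nodes 6; deleted edges (5,6,1); (7,6,1); added nodes (none); added edges (7,10,1); result: nodes: 0:b, 5:b, 7:c, 10:a, 12:b edges: (0,5,2); (0,10,1); (5,7,1); (7,10,1); (12,0,1)
final:
nodes: 0:b, 5:b, 7:c, 10:a, 12:b
edges: (0,5,2); (0,10,1); (5,7,1); (7,10,1); (12,0,1)


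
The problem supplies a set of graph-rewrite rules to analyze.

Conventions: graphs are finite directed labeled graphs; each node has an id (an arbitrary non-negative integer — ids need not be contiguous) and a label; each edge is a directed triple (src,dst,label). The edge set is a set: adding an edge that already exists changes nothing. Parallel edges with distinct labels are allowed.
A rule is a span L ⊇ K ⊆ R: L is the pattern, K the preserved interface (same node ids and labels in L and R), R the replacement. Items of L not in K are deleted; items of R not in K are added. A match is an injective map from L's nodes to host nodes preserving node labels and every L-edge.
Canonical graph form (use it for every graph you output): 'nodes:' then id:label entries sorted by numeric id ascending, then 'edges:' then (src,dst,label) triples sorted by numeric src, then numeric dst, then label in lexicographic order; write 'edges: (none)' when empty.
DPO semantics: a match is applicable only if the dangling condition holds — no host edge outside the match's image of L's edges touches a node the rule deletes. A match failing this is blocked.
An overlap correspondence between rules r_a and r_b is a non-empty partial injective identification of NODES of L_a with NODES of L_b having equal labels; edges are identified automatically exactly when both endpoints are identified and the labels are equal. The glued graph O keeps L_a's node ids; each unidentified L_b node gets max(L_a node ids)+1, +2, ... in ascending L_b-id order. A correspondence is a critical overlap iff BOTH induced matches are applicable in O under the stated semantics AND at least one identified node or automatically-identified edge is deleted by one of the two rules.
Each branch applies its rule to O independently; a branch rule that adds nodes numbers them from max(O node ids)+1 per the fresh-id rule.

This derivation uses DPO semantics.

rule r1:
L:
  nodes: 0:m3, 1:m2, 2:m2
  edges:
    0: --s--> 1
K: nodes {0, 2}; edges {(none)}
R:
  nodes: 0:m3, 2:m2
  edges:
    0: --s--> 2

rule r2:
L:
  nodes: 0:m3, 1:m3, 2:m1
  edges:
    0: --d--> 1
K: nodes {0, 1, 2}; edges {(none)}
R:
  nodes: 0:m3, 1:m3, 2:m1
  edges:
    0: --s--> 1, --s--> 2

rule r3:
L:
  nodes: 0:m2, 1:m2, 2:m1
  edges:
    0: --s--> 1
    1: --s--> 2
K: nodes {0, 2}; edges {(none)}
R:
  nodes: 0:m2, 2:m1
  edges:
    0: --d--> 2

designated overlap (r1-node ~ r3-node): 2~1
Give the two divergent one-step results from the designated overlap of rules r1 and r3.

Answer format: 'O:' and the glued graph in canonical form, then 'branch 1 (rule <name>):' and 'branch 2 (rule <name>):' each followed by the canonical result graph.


O:
nodes: 0:m3, 1:m2, 2:m2, 3:m2, 4:m1
edges: (0,1,s); (2,4,s); (3,2,s)
branch 1 (rule r1):
nodes: 0:m3, 2:m2, 3:m2, 4:m1
edges: (0,2,s); (2,4,s); (3,2,s)
branch 2 (rule r3):
nodes: 0:m3, 1:m2, 3:m2, 4:m1
edges: (0,1,s); (3,4,d)


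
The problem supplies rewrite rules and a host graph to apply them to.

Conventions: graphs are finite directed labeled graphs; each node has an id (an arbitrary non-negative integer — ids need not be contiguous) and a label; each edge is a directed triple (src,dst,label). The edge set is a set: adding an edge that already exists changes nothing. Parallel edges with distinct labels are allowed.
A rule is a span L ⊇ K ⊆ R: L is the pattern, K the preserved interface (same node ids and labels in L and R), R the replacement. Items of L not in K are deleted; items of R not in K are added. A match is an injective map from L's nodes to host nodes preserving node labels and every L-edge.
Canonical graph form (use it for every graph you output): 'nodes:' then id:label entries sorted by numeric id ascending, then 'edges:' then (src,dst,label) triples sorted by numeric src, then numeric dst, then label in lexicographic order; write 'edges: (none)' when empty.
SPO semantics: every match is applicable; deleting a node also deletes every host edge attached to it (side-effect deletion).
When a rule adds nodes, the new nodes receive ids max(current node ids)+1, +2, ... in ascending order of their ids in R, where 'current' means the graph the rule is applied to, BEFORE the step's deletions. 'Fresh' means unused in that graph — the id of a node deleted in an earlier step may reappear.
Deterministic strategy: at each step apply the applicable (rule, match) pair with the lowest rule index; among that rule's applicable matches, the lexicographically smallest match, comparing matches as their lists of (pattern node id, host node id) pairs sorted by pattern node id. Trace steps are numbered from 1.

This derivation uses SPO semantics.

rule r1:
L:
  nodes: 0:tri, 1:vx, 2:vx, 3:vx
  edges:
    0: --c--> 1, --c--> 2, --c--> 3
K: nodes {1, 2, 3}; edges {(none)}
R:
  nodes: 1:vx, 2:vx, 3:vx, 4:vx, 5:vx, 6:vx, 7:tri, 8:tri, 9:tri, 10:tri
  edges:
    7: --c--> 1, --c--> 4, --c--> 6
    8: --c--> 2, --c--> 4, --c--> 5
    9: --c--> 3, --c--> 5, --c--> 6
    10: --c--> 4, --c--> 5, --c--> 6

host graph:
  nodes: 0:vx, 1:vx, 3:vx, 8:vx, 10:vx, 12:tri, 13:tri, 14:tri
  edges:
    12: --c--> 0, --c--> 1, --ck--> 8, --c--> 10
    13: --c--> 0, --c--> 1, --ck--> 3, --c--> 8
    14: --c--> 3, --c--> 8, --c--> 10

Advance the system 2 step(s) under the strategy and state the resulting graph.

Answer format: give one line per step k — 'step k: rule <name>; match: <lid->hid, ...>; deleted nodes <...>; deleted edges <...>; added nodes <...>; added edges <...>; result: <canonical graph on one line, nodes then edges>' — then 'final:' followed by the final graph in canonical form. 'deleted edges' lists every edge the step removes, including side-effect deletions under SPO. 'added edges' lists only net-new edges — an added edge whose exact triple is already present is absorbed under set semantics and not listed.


step 1: rule r1; match: 0->12, 1->0, 2->1, 3->10; deleted nodes 12; deleted edges (12,0,c); (12,1,c); (12,8,ck); (12,10,c); added nodes 15, 16, 17, 18, 19, 20, 21; added edges (18,0,c); (18,15,c); (18,17,c); (19,1,c); (19,15,c); (19,16,c); (20,10,c); (20,16,c); (20,17,c); (21,15,c); (21,16,c); (21,17,c); result: nodes: 0:vx, 1:vx, 3:vx, 8:vx, 10:vx, 13:tri, 14:tri, 15:vx, 16:vx, 17:vx, 18:tri, 19:tri, 20:tri, 21:tri edges: (13,0,c); (13,1,c); (13,3,ck); (13,8,c); (14,3,c); (14,8,c); (14,10,c); (18,0,c); (18,15,c); (18,17,c); (19,1,c); (19,15,c); (19,16,c); (20,10,c); (20,16,c); (20,17,c); (21,15,c); (21,16,c); (21,17,c)
step 2: rule r1; match: 0->13, 1->0, 2->1, 3->8; deleted nodes 13; deleted edges (13,0,c); (13,1,c); (13,3,ck); (13,8,c); added nodes 22, 23, 24, 25, 26, 27, 28; added edges (25,0,c); (25,22,c); (25,24,c); (26,1,c); (26,22,c); (26,23,c); (27,8,c); (27,23,c); (27,24,c); (28,22,c); (28,23,c); (28,24,c); result: nodes: 0:vx, 1:vx, 3:vx, 8:vx, 10:vx, 14:tri, 15:vx, 16:vx, 17:vx, 18:tri, 19:tri, 20:tri, 21:tri, 22:vx, 23:vx, 24:vx, 25:tri, 26:tri, 27:tri, 28:tri edges: (14,3,c); (14,8,c); (14,10,c); (18,0,c); (18,15,c); (18,17,c); (19,1,c); (19,15,c); (19,16,c); (20,10,c); (20,16,c); (20,17,c); (21,15,c); (21,16,c); (21,17,c); (25,0,c); (25,22,c); (25,24,c); (26,1,c); (26,22,c); (26,23,c); (27,8,c); (27,23,c); (27,24,c); (28,22,c); (28,23,c); (28,24,c)
final:
nodes: 0:vx, 1:vx, 3:vx, 8:vx, 10:vx, 14:tri, 15:vx, 16:vx, 17:vx, 18:tri, 19:tri, 20:tri, 21:tri, 22:vx, 23:vx, 24:vx, 25:tri, 26:tri, 27:tri, 28:tri
edges: (14,3,c); (14,8,c); (14,10,c); (18,0,c); (18,15,c); (18,17,c); (19,1,c); (19,15,c); (19,16,c); (20,10,c); (20,16,c); (20,17,c); (21,15,c); (21,16,c); (21,17,c); (25,0,c); (25,22,c); (25,24,c); (26,1,c); (26,22,c); (26,23,c); (27,8,c); (27,23,c); (27,24,c); (28,22,c); (28,23,c); (28,24,c)


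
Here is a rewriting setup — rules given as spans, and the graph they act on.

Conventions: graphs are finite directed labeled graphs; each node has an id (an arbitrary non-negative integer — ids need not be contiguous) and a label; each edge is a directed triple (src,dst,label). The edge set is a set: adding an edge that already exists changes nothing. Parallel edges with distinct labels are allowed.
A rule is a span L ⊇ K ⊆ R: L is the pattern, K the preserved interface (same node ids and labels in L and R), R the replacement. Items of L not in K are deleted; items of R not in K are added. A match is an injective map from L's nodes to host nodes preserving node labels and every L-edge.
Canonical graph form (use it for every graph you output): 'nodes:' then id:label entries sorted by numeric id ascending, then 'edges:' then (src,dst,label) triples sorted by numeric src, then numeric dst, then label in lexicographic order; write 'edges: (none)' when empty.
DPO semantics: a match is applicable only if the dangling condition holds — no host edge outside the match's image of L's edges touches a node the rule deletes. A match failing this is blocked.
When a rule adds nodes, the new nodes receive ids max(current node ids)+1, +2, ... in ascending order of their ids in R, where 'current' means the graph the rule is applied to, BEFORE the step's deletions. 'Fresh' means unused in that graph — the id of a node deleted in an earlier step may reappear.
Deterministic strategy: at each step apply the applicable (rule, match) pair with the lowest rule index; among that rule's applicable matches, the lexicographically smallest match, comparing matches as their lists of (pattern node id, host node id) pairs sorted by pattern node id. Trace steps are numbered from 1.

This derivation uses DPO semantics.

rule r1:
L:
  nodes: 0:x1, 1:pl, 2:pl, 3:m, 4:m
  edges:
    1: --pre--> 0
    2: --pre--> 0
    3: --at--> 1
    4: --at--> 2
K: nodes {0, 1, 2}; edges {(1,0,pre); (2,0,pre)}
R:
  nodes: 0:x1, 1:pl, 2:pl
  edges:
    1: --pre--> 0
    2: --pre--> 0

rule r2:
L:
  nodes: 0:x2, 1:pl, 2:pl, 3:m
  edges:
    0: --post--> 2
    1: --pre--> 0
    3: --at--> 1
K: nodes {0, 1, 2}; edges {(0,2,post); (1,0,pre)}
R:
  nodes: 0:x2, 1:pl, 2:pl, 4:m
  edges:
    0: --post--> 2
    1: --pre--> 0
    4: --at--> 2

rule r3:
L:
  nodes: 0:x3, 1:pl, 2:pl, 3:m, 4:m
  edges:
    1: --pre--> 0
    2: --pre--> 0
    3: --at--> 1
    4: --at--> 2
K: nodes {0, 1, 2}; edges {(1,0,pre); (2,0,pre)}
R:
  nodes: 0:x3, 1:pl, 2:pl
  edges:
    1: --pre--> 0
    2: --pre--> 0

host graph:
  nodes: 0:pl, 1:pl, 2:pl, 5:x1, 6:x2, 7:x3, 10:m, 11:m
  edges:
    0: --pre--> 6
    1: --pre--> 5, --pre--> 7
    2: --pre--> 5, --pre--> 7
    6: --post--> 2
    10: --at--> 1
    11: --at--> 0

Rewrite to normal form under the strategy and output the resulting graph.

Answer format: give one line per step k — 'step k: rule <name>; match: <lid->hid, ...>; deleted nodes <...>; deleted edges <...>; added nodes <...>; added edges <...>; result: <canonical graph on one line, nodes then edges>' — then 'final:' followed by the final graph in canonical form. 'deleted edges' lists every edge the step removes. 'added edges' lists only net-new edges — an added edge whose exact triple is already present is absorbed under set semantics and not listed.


step 1: rule r2; match: 0->6, 1->0, 2->2, 3->11; deleted nodes 11; deleted edges (11,0,at); added nodes 12; added edges (12,2,at); result: nodes: 0:pl, 1:pl, 2:pl, 5:x1, 6:x2, 7:x3, 10:m, 12:m edges: (0,6,pre); (1,5,pre); (1,7,pre); (2,5,pre); (2,7,pre); (6,2,post); (10,1,at); (12,2,at)
step 2: rule r1; match: 0->5, 1->1, 2->2, 3->10, 4->12; deleted nodes 10, 12; deleted edges (10,1,at); (12,2,at); added nodes (none); added edges (none); result: nodes: 0:pl, 1:pl, 2:pl, 5:x1, 6:x2, 7:x3 edges: (0,6,pre); (1,5,pre); (1,7,pre); (2,5,pre); (2,7,pre); (6,2,post)
final:
nodes: 0:pl, 1:pl, 2:pl, 5:x1, 6:x2, 7:x3
edges: (0,6,pre); (1,5,pre); (1,7,pre); (2,5,pre); (2,7,pre); (6,2,post)


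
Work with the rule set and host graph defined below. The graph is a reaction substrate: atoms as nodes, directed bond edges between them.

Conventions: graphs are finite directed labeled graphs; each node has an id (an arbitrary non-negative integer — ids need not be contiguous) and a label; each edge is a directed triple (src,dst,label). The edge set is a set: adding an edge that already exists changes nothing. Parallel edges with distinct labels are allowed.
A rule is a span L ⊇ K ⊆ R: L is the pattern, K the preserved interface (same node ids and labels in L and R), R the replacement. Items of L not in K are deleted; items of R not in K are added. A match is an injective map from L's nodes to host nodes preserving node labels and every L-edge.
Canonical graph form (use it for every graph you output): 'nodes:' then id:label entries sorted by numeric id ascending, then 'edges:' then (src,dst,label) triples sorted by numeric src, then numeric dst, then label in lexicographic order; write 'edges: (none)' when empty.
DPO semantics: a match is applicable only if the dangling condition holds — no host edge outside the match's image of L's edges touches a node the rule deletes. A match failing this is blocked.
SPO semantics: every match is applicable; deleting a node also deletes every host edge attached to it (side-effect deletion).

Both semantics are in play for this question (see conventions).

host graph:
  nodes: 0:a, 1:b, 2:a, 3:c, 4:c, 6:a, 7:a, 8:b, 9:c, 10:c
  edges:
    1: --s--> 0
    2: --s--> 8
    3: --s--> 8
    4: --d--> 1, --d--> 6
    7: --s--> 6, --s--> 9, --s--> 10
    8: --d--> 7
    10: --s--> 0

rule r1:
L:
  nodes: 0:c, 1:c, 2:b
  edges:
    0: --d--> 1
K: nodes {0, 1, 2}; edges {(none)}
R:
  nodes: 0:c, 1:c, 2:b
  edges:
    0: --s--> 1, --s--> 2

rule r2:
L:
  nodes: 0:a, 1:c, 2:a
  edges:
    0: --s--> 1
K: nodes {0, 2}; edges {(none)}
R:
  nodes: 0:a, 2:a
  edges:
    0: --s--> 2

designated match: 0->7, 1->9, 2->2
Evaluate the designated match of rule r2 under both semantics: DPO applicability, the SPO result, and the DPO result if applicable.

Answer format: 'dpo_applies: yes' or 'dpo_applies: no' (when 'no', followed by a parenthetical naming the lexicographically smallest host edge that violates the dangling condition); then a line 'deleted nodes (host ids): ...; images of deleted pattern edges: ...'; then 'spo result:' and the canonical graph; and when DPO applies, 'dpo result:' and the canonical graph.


dpo_applies: yes
deleted nodes (host ids): 9; images of deleted pattern edges: (7,9,s)
spo result:
nodes: 0:a, 1:b, 2:a, 3:c, 4:c, 6:a, 7:a, 8:b, 10:c
edges: (1,0,s); (2,8,s); (3,8,s); (4,1,d); (4,6,d); (7,2,s); (7,6,s); (7,10,s); (8,7,d); (10,0,s)
dpo result:
nodes: 0:a, 1:b, 2:a, 3:c, 4:c, 6:a, 7:a, 8:b, 10:c
edges: (1,0,s); (2,8,s); (3,8,s); (4,1,d); (4,6,d); (7,2,s); (7,6,s); (7,10,s); (8,7,d); (10,0,s)


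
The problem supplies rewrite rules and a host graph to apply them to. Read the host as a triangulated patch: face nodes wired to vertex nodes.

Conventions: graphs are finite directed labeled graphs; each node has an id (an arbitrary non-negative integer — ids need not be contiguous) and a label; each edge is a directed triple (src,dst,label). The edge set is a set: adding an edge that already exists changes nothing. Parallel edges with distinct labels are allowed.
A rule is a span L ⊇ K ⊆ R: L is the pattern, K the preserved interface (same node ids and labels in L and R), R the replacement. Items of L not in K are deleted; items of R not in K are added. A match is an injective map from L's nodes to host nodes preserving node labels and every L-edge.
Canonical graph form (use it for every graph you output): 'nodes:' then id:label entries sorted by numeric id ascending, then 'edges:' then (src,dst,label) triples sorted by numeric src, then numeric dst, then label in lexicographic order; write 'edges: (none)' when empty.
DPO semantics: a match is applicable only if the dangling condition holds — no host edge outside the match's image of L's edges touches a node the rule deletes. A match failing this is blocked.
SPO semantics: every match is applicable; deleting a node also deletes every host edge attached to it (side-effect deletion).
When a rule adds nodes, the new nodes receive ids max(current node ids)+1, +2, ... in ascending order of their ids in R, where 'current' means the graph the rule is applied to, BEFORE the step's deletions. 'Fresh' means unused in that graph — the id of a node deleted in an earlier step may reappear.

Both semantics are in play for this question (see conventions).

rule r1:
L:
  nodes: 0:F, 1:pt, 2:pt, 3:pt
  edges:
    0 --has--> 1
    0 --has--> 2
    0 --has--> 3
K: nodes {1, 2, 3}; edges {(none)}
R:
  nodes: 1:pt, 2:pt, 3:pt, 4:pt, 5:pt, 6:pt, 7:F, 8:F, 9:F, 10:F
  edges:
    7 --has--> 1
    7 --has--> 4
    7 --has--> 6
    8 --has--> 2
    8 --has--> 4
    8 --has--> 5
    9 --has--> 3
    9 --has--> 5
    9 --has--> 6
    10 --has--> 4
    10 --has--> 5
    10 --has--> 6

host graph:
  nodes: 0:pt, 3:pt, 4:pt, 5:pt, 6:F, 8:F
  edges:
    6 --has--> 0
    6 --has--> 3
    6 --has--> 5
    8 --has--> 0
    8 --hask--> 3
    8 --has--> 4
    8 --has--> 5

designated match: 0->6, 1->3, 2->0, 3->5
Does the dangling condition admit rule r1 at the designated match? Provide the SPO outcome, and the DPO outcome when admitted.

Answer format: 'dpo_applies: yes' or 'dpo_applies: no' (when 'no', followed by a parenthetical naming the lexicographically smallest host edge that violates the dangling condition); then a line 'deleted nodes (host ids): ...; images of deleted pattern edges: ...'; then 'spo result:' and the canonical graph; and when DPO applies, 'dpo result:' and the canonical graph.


dpo_applies: yes
deleted nodes (host ids): 6; images of deleted pattern edges: (6,0,has); (6,3,has); (6,5,has)
spo result:
nodes: 0:pt, 3:pt, 4:pt, 5:pt, 8:F, 9:pt, 10:pt, 11:pt, 12:F, 13:F, 14:F, 15:F
edges: (8,0,has); (8,3,hask); (8,4,has); (8,5,has); (12,3,has); (12,9,has); (12,11,has); (13,0,has); (13,9,has); (13,10,has); (14,5,has); (14,10,has); (14,11,has); (15,9,has); (15,10,has); (15,11,has)
dpo result:
nodes: 0:pt, 3:pt, 4:pt, 5:pt, 8:F, 9:pt, 10:pt, 11:pt, 12:F, 13:F, 14:F, 15:F
edges: (8,0,has); (8,3,hask); (8,4,has); (8,5,has); (12,3,has); (12,9,has); (12,11,has); (13,0,has); (13,9,has); (13,10,has); (14,5,has); (14,10,has); (14,11,has); (15,9,has); (15,10,has); (15,11,has)


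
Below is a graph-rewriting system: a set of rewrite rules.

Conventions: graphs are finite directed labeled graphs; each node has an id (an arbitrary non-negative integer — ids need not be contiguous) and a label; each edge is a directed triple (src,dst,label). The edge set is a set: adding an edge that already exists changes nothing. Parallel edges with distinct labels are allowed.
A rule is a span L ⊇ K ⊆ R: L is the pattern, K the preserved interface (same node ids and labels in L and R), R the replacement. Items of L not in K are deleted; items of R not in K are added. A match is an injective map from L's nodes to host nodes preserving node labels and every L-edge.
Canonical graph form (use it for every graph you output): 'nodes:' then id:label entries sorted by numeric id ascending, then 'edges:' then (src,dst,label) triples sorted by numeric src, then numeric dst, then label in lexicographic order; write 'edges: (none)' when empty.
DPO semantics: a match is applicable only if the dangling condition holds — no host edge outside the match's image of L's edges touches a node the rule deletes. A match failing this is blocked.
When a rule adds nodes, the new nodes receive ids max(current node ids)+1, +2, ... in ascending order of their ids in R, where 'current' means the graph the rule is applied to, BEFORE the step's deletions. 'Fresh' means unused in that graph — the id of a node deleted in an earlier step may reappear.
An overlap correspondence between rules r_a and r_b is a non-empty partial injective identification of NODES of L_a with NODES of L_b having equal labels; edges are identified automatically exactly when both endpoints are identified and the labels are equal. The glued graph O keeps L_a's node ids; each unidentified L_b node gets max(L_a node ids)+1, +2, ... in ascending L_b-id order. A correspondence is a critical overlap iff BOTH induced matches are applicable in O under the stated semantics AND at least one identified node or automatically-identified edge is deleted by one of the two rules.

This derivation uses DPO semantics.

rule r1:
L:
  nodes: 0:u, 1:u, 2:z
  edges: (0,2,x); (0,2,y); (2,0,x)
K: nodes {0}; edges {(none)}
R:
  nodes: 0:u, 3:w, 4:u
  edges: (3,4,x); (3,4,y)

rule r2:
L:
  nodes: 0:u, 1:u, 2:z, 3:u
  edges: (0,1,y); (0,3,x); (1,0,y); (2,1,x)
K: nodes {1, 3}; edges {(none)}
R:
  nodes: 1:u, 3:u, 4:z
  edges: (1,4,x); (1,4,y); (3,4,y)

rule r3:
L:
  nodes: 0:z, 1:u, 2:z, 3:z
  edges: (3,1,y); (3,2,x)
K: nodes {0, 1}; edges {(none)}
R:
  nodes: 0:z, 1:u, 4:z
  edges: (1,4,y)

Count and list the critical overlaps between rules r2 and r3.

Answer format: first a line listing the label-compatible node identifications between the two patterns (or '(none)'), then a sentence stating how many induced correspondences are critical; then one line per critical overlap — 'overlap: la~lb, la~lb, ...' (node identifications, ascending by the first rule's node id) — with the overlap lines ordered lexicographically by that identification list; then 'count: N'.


label-compatible node identifications between L(r2) and L(r3): 0~1, 1~1, 2~0, 2~2, 2~3, 3~1
3 of the induced correspondences are critical overlaps of r2 and r3.
overlap: 1~1, 2~0
overlap: 2~0
overlap: 2~0, 3~1
count: 3


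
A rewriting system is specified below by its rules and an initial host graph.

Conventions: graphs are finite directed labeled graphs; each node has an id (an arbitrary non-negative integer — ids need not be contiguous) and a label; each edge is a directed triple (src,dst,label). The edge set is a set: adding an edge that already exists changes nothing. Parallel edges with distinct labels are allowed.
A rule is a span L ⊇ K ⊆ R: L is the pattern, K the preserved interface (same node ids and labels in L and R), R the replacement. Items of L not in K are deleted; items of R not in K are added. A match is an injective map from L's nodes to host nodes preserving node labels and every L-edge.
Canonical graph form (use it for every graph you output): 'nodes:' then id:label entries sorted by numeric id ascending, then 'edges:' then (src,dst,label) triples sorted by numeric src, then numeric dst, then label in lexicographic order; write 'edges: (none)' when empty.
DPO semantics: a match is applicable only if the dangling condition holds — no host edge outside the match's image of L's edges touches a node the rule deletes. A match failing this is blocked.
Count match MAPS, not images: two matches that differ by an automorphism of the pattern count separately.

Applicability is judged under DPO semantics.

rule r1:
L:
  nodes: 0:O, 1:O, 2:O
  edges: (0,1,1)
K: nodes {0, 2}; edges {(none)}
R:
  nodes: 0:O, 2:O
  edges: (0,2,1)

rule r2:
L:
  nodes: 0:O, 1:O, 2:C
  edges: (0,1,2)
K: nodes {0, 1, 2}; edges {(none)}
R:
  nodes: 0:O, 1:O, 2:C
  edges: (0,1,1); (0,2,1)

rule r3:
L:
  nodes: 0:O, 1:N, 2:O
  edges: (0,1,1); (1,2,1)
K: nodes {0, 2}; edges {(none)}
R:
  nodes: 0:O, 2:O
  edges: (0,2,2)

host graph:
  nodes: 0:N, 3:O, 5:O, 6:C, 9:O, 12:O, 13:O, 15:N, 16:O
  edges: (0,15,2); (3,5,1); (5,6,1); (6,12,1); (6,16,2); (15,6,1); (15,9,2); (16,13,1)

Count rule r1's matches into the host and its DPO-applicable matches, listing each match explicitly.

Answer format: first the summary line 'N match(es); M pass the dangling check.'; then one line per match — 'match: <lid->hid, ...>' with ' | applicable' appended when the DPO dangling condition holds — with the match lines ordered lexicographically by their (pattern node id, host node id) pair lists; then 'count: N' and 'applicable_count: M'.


8 match(es); 4 pass the dangling check.
match: 0->3, 1->5, 2->9
match: 0->3, 1->5, 2->12
match: 0->3, 1->5, 2->13
match: 0->3, 1->5, 2->16
match: 0->16, 1->13, 2->3 | applicable
match: 0->16, 1->13, 2->5 | applicable
match: 0->16, 1->13, 2->9 | applicable
match: 0->16, 1->13, 2->12 | applicable
count: 8
applicable_count: 4


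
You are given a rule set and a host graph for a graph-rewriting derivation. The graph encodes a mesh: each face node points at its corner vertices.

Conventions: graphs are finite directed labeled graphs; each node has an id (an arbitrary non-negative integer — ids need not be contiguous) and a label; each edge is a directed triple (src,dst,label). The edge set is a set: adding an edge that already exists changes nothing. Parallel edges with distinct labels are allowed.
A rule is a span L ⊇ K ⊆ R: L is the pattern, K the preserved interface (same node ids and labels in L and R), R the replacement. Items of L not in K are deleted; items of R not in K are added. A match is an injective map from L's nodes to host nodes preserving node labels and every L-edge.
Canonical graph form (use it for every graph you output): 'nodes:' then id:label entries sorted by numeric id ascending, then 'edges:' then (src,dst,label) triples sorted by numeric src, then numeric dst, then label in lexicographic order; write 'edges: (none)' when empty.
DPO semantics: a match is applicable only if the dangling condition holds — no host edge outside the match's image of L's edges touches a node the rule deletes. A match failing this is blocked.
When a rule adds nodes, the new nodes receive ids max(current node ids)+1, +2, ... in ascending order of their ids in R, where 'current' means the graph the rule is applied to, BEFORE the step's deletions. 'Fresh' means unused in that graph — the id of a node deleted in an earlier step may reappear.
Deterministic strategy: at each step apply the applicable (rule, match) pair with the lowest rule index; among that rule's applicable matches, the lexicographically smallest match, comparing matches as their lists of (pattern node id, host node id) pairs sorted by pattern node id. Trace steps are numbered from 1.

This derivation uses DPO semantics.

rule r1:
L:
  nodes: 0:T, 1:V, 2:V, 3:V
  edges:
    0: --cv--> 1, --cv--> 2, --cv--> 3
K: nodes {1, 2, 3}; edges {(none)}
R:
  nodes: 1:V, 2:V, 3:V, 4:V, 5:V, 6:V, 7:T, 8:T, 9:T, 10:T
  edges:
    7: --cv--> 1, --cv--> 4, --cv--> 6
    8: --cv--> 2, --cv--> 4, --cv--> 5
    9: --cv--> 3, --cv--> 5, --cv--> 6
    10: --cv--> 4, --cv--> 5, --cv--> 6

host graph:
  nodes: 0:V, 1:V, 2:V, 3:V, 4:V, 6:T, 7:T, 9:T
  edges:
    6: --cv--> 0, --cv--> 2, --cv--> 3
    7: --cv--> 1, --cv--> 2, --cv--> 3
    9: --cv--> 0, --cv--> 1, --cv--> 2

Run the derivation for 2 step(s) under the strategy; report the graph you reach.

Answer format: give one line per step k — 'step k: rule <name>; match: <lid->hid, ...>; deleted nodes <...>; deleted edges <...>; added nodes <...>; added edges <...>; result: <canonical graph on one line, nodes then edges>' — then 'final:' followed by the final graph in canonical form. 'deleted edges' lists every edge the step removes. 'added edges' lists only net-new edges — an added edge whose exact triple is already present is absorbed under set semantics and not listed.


step 1: rule r1; match: 0->6, 1->0, 2->2, 3->3; deleted nodes 6; deleted edges (6,0,cv); (6,2,cv); (6,3,cv); added nodes 10, 11, 12, 13, 14, 15, 16; added edges (13,0,cv); (13,10,cv); (13,12,cv); (14,2,cv); (14,10,cv); (14,11,cv); (15,3,cv); (15,11,cv); (15,12,cv); (16,10,cv); (16,11,cv); (16,12,cv); result: nodes: 0:V, 1:V, 2:V, 3:V, 4:V, 7:T, 9:T, 10:V, 11:V, 12:V, 13:T, 14:T, 15:T, 16:T edges: (7,1,cv); (7,2,cv); (7,3,cv); (9,0,cv); (9,1,cv); (9,2,cv); (13,0,cv); (13,10,cv); (13,12,cv); (14,2,cv); (14,10,cv); (14,11,cv); (15,3,cv); (15,11,cv); (15,12,cv); (16,10,cv); (16,11,cv); (16,12,cv)
step 2: rule r1; match: 0->7, 1->1, 2->2, 3->3; deleted nodes 7; deleted edges (7,1,cv); (7,2,cv); (7,3,cv); added nodes 17, 18, 19, 20, 21, 22, 23; added edges (20,1,cv); (20,17,cv); (20,19,cv); (21,2,cv); (21,17,cv); (21,18,cv); (22,3,cv); (22,18,cv); (22,19,cv); (23,17,cv); (23,18,cv); (23,19,cv); result: nodes: 0:V, 1:V, 2:V, 3:V, 4:V, 9:T, 10:V, 11:V, 12:V, 13:T, 14:T, 15:T, 16:T, 17:V, 18:V, 19:V, 20:T, 21:T, 22:T, 23:T edges: (9,0,cv); (9,1,cv); (9,2,cv); (13,0,cv); (13,10,cv); (13,12,cv); (14,2,cv); (14,10,cv); (14,11,cv); (15,3,cv); (15,11,cv); (15,12,cv); (16,10,cv); (16,11,cv); (16,12,cv); (20,1,cv); (20,17,cv); (20,19,cv); (21,2,cv); (21,17,cv); (21,18,cv); (22,3,cv); (22,18,cv); (22,19,cv); (23,17,cv); (23,18,cv); (23,19,cv)
final:
nodes: 0:V, 1:V, 2:V, 3:V, 4:V, 9:T, 10:V, 11:V, 12:V, 13:T, 14:T, 15:T, 16:T, 17:V, 18:V, 19:V, 20:T, 21:T, 22:T, 23:T
edges: (9,0,cv); (9,1,cv); (9,2,cv); (13,0,cv); (13,10,cv); (13,12,cv); (14,2,cv); (14,10,cv); (14,11,cv); (15,3,cv); (15,11,cv); (15,12,cv); (16,10,cv); (16,11,cv); (16,12,cv); (20,1,cv); (20,17,cv); (20,19,cv); (21,2,cv); (21,17,cv); (21,18,cv); (22,3,cv); (22,18,cv); (22,19,cv); (23,17,cv); (23,18,cv); (23,19,cv)


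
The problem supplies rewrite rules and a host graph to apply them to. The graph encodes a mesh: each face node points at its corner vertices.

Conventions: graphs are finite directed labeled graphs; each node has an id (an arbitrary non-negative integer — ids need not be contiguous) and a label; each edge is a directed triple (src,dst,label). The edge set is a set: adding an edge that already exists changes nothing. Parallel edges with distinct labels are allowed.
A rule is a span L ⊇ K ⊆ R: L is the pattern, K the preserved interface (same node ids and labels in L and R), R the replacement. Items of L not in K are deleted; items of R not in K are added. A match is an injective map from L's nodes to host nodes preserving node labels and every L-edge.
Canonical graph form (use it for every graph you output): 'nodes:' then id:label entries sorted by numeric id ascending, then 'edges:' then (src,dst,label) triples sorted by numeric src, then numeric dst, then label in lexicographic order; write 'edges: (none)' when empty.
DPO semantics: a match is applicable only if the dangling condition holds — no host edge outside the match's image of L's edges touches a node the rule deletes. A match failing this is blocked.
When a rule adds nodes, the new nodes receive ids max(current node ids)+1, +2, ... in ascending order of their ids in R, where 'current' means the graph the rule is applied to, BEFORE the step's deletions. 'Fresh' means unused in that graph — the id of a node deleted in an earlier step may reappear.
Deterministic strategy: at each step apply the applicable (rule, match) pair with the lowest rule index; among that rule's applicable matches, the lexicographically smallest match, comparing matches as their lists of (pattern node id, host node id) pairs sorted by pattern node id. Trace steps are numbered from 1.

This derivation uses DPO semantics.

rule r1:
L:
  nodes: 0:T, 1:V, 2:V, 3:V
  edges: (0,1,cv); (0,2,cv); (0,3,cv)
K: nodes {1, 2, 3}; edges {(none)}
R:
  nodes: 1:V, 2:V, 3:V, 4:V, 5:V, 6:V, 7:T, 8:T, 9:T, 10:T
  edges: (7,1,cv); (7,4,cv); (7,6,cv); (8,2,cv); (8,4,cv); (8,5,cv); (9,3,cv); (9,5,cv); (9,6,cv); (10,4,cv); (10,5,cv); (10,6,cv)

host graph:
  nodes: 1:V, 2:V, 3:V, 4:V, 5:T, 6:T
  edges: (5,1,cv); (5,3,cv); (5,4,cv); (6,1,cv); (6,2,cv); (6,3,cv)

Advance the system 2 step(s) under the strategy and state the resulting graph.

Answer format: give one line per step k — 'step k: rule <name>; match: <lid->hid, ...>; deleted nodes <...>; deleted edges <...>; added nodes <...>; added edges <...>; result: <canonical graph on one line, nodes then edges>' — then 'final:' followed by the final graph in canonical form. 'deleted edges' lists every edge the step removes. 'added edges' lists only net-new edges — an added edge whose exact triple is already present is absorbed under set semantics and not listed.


step 1: rule r1; match: 0->5, 1->1, 2->3, 3->4; deleted nodes 5; deleted edges (5,1,cv); (5,3,cv); (5,4,cv); added nodes 7, 8, 9, 10, 11, 12, 13; added edges (10,1,cv); (10,7,cv); (10,9,cv); (11,3,cv); (11,7,cv); (11,8,cv); (12,4,cv); (12,8,cv); (12,9,cv); (13,7,cv); (13,8,cv); (13,9,cv); result: nodes: 1:V, 2:V, 3:V, 4:V, 6:T, 7:V, 8:V, 9:V, 10:T, 11:T, 12:T, 13:T edges: (6,1,cv); (6,2,cv); (6,3,cv); (10,1,cv); (10,7,cv); (10,9,cv); (11,3,cv); (11,7,cv); (11,8,cv); (12,4,cv); (12,8,cv); (12,9,cv); (13,7,cv); (13,8,cv); (13,9,cv)
step 2: rule r1; match: 0->6, 1->1, 2->2, 3->3; deleted nodes 6; deleted edges (6,1,cv); (6,2,cv); (6,3,cv); added nodes 14, 15, 16, 17, 18, 19, 20; added edges (17,1,cv); (17,14,cv); (17,16,cv); (18,2,cv); (18,14,cv); (18,15,cv); (19,3,cv); (19,15,cv); (19,16,cv); (20,14,cv); (20,15,cv); (20,16,cv); result: nodes: 1:V, 2:V, 3:V, 4:V, 7:V, 8:V, 9:V, 10:T, 11:T, 12:T, 13:T, 14:V, 15:V, 16:V, 17:T, 18:T, 19:T, 20:T edges: (10,1,cv); (10,7,cv); (10,9,cv); (11,3,cv); (11,7,cv); (11,8,cv); (12,4,cv); (12,8,cv); (12,9,cv); (13,7,cv); (13,8,cv); (13,9,cv); (17,1,cv); (17,14,cv); (17,16,cv); (18,2,cv); (18,14,cv); (18,15,cv); (19,3,cv); (19,15,cv); (19,16,cv); (20,14,cv); (20,15,cv); (20,16,cv)
final:
nodes: 1:V, 2:V, 3:V, 4:V, 7:V, 8:V, 9:V, 10:T, 11:T, 12:T, 13:T, 14:V, 15:V, 16:V, 17:T, 18:T, 19:T, 20:T
edges: (10,1,cv); (10,7,cv); (10,9,cv); (11,3,cv); (11,7,cv); (11,8,cv); (12,4,cv); (12,8,cv); (12,9,cv); (13,7,cv); (13,8,cv); (13,9,cv); (17,1,cv); (17,14,cv); (17,16,cv); (18,2,cv); (18,14,cv); (18,15,cv); (19,3,cv); (19,15,cv); (19,16,cv); (20,14,cv); (20,15,cv); (20,16,cv)
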